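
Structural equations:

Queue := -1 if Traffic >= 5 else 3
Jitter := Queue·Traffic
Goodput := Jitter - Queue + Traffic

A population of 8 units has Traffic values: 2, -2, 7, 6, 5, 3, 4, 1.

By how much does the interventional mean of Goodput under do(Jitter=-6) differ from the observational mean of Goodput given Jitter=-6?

Under do(Jitter=-6), Jitter's equation is replaced by Jitter=-6 for every unit. Per-unit Goodput: -7, -11, 2, 1, 0, -6, -5, -8. Mean = -4.25.
Conditioning on Jitter=-6 selects the 2 unit(s) with Traffic ∈ {-2, 6}. Their Goodput values: -11, 1. Mean = -5.
Difference = -4.25 − (-5) = 0.75.

0.75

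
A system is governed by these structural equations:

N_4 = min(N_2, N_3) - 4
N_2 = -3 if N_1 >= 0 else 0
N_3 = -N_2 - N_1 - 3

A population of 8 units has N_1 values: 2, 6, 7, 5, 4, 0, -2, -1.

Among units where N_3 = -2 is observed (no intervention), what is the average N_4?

Conditioning on N_3=-2 selects the 2 unit(s) with N_1 ∈ {2, -1}. Their N_4 values: -7, -6. Mean = -6.5.

-6.5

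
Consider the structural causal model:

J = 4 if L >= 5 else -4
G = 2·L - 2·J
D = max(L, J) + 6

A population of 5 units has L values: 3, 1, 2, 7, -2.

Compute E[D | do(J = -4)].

Every unit gets J=-4 under the intervention. D values become 9, 7, 8, 13, 4; E[D|do(J=-4)] = 8.2.

8.2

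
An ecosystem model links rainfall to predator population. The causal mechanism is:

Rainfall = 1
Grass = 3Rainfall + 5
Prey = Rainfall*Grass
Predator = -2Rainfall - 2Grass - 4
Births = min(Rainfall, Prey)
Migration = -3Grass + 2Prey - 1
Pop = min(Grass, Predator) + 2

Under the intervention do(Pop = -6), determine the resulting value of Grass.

Under do(Pop=-6), the mechanism Pop = min(Grass, Predator) + 2 is discarded; Pop is fixed at -6.
Grass is not downstream of the intervention, so its value is determined by the original equations.
Grass = 3Rainfall + 5  [with Rainfall=1]  = 8

8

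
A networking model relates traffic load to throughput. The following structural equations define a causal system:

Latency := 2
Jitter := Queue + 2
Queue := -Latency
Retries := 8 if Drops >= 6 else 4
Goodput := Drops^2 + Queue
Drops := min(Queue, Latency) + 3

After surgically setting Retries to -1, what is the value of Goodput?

-1

Under do(Retries=-1), the mechanism Retries := 8 if Drops >= 6 else 4 is discarded; Retries is fixed at -1.
Since Goodput is not a descendant of the intervened variable, it is unaffected.
Queue = -Latency  [with Latency=2]  = -2
Drops = min(Queue, Latency) + 3  [with Queue=-2, Latency=2]  = 1
Goodput = Drops^2 + Queue  [with Drops=1, Queue=-2]  = -1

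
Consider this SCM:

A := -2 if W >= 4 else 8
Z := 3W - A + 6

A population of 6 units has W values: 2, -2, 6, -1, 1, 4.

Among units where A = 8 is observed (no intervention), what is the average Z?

-2

Observing A=8 restricts to units where A's equation naturally yields 8: W ∈ {2, -2, -1, 1}. In that subpopulation Z = 4, -8, -5, 1, mean -2.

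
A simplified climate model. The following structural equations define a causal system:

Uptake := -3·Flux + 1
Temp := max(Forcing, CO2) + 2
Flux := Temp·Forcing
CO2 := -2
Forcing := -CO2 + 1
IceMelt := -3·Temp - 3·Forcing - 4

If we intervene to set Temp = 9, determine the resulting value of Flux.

do(Temp=9) replaces the equation Temp := max(Forcing, CO2) + 2 with the constant Temp = 9.
Forcing = -CO2 + 1  [with CO2=-2]  = 3
Flux = Temp·Forcing  [with Temp=9, Forcing=3]  = 27

27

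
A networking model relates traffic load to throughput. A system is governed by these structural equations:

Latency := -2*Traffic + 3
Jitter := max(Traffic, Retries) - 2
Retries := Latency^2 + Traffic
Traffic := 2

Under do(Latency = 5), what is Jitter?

Under do(Latency=5), the mechanism Latency := -2*Traffic + 3 is discarded; Latency is fixed at 5.
Retries = Latency^2 + Traffic  [with Latency=5, Traffic=2]  = 27
Jitter = max(Traffic, Retries) - 2  [with Traffic=2, Retries=27]  = 25

25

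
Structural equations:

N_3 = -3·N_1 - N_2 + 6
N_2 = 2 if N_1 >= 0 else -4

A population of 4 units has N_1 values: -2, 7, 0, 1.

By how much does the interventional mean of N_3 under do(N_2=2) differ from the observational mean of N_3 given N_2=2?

do(N_2=2) breaks N_2's dependence on N_1. With N_2=2 fixed, N_3 across the units is 10, -17, 4, 1, mean -0.5.
E[N_3|N_2=2] averages over only the 3 units with N_2=2 (N_1 = 7, 0, 1): N_3 = -17, 4, 1, mean -4.
Difference = -0.5 − (-4) = 3.5.

3.5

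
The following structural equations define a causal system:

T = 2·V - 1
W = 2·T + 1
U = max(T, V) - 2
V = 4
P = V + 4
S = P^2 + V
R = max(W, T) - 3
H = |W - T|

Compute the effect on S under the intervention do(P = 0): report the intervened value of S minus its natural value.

Under do(P=0), the mechanism P = V + 4 is discarded; P is fixed at 0.
S = P^2 + V  [with P=0, V=4]  = 4
Without intervention: P = V + 4  [with V=4]  = 8; S = P^2 + V  [with P=8, V=4]  = 68.
Change = 4 − 68 = -64.

-64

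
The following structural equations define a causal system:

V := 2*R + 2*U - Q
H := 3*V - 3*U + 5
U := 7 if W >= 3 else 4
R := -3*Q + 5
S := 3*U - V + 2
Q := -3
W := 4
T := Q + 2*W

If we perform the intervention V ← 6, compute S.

Intervening sets V = 6 and removes its equation (V := 2*R + 2*U - Q).
U = 7 if W >= 3 else 4  [with W=4]  = 7
S = 3*U - V + 2  [with U=7, V=6]  = 17

17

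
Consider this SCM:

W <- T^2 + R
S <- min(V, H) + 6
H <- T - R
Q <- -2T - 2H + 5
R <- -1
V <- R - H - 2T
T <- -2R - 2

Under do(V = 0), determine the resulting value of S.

Under do(V=0), the mechanism V <- R - H - 2T is discarded; V is fixed at 0.
T = -2R - 2  [with R=-1]  = 0
H = T - R  [with T=0, R=-1]  = 1
S = min(V, H) + 6  [with V=0, H=1]  = 6

6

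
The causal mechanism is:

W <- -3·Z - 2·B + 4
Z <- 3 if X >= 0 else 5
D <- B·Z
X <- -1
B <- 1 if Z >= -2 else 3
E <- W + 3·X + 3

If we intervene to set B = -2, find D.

-10

The intervention breaks the incoming arrows to B: B <- 1 if Z >= -2 else 3 no longer applies, and B = -2.
Z = 3 if X >= 0 else 5  [with X=-1]  = 5
D = B·Z  [with B=-2, Z=5]  = -10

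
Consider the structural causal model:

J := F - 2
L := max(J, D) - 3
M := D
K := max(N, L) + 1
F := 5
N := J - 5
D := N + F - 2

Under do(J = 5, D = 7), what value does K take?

Setting J = 5, D = 7 by intervention discards those variables' equations.
N = J - 5  [with J=5]  = 0
L = max(J, D) - 3  [with J=5, D=7]  = 4
K = max(N, L) + 1  [with N=0, L=4]  = 5

5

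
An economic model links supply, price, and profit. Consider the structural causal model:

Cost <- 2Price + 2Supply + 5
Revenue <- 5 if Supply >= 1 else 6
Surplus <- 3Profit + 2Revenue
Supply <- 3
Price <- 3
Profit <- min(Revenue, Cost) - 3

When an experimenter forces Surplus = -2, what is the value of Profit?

2

do(Surplus=-2) replaces the equation Surplus <- 3Profit + 2Revenue with the constant Surplus = -2.
Since Profit is not a descendant of the intervened variable, it is unaffected.
Cost = 2Price + 2Supply + 5  [with Price=3, Supply=3]  = 17
Revenue = 5 if Supply >= 1 else 6  [with Supply=3]  = 5
Profit = min(Revenue, Cost) - 3  [with Revenue=5, Cost=17]  = 2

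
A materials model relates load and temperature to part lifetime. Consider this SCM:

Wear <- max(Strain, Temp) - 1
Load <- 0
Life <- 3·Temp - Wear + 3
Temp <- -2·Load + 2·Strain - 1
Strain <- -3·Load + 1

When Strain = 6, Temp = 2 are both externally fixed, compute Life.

Under do(Strain = 6, Temp = 2), each intervened variable's structural equation is replaced by its fixed value.
Wear = max(Strain, Temp) - 1  [with Strain=6, Temp=2]  = 5
Life = 3·Temp - Wear + 3  [with Temp=2, Wear=5]  = 4

4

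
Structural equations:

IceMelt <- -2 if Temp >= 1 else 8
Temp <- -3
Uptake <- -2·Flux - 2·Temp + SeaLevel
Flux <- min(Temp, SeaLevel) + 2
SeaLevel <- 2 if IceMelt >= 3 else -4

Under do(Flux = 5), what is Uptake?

-2

Intervening sets Flux = 5 and removes its equation (Flux <- min(Temp, SeaLevel) + 2).
IceMelt = -2 if Temp >= 1 else 8  [with Temp=-3]  = 8
SeaLevel = 2 if IceMelt >= 3 else -4  [with IceMelt=8]  = 2
Uptake = -2·Flux - 2·Temp + SeaLevel  [with Flux=5, Temp=-3, SeaLevel=2]  = -2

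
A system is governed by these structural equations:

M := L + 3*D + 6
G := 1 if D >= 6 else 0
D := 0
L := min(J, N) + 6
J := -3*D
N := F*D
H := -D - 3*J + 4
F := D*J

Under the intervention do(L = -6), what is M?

Intervening sets L = -6 and removes its equation (L := min(J, N) + 6).
M = L + 3*D + 6  [with L=-6, D=0]  = 0

0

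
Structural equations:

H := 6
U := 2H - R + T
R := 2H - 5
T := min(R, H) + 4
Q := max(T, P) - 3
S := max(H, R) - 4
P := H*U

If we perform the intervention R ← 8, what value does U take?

do(R=8) replaces the equation R := 2H - 5 with the constant R = 8.
T = min(R, H) + 4  [with R=8, H=6]  = 10
U = 2H - R + T  [with H=6, R=8, T=10]  = 14

14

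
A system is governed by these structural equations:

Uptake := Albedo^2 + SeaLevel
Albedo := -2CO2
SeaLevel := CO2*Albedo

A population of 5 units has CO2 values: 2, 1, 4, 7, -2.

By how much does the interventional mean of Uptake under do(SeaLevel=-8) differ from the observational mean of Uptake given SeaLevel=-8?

Under do(SeaLevel=-8), SeaLevel's equation is replaced by SeaLevel=-8 for every unit. Per-unit Uptake: 8, -4, 56, 188, 8. Mean = 51.2.
Conditioning on SeaLevel=-8 selects the 2 unit(s) with CO2 ∈ {2, -2}. Their Uptake values: 8, 8. Mean = 8.
Difference = 51.2 − 8 = 43.2.

43.2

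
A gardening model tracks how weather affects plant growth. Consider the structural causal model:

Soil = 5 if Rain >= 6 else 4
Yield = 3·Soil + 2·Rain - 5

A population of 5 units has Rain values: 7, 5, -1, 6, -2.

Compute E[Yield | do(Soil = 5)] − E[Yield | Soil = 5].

-7

The intervention sets Soil=5 in all 5 units regardless of Rain. Recomputing Yield per unit gives 24, 20, 8, 22, 6; average 16.
Observing Soil=5 restricts to units where Soil's equation naturally yields 5: Rain ∈ {7, 6}. In that subpopulation Yield = 24, 22, mean 23.
Difference = 16 − 23 = -7.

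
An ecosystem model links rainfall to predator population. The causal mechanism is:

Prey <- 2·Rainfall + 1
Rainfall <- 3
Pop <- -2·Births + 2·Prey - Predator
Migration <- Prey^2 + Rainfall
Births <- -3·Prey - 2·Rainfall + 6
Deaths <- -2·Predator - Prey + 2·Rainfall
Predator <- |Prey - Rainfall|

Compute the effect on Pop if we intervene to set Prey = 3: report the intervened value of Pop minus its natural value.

Under do(Prey=3), the mechanism Prey <- 2·Rainfall + 1 is discarded; Prey is fixed at 3.
Predator = |Prey - Rainfall|  [with Prey=3, Rainfall=3]  = 0
Births = -3·Prey - 2·Rainfall + 6  [with Prey=3, Rainfall=3]  = -9
Pop = -2·Births + 2·Prey - Predator  [with Births=-9, Prey=3, Predator=0]  = 24
Without intervention: Prey = 2·Rainfall + 1  [with Rainfall=3]  = 7; Predator = |Prey - Rainfall|  [with Prey=7, Rainfall=3]  = 4; Births = -3·Prey - 2·Rainfall + 6  [with Prey=7, Rainfall=3]  = -21; Pop = -2·Births + 2·Prey - Predator  [with Births=-21, Prey=7, Predator=4]  = 52.
Change = 24 − 52 = -28.

-28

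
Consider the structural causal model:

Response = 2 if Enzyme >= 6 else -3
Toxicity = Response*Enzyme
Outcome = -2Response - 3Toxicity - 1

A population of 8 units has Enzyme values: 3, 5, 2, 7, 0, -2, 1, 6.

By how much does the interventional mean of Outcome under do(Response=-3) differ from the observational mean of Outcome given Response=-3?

11.25

Under do(Response=-3), Response's equation is replaced by Response=-3 for every unit. Per-unit Outcome: 32, 50, 23, 68, 5, -13, 14, 59. Mean = 29.75.
Conditioning on Response=-3 selects the 6 unit(s) with Enzyme ∈ {3, 5, 2, 0, -2, 1}. Their Outcome values: 32, 50, 23, 5, -13, 14. Mean = 18.5.
Difference = 29.75 − 18.5 = 11.25.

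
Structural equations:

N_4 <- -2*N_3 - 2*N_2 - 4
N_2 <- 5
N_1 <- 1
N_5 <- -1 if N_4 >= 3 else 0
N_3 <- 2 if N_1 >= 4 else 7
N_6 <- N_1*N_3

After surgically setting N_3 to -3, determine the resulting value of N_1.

1

Under do(N_3=-3), the mechanism N_3 <- 2 if N_1 >= 4 else 7 is discarded; N_3 is fixed at -3.
N_1 is not downstream of the intervention, so its value is determined by the original equations.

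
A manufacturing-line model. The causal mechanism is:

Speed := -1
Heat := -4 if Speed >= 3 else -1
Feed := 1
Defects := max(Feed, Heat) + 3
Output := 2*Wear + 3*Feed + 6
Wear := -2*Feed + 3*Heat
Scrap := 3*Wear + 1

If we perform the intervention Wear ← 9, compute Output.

27

The intervention breaks the incoming arrows to Wear: Wear := -2*Feed + 3*Heat no longer applies, and Wear = 9.
Output = 2*Wear + 3*Feed + 6  [with Wear=9, Feed=1]  = 27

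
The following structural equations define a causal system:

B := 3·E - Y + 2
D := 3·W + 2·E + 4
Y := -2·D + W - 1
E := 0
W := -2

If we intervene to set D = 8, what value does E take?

Under do(D=8), the mechanism D := 3·W + 2·E + 4 is discarded; D is fixed at 8.
E is not downstream of the intervention, so its value is determined by the original equations.

0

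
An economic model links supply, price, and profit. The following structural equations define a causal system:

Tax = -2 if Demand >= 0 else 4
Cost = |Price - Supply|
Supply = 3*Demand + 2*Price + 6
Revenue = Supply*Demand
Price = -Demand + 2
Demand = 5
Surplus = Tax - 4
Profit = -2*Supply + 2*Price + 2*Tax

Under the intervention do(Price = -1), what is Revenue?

do(Price=-1) replaces the equation Price = -Demand + 2 with the constant Price = -1.
Supply = 3*Demand + 2*Price + 6  [with Demand=5, Price=-1]  = 19
Revenue = Supply*Demand  [with Supply=19, Demand=5]  = 95

95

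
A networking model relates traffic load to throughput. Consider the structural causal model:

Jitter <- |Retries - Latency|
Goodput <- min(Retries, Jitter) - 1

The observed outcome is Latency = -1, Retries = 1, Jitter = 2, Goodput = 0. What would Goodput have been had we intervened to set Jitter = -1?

The intervention breaks the incoming arrows to Jitter: Jitter <- |Retries - Latency| no longer applies, and Jitter = -1.
Goodput = min(Retries, Jitter) - 1  [with Retries=1, Jitter=-1]  = -2

-2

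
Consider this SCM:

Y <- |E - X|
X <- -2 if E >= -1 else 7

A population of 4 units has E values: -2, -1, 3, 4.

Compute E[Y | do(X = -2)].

3

Under do(X=-2), X's equation is replaced by X=-2 for every unit. Per-unit Y: 0, 1, 5, 6. Mean = 3.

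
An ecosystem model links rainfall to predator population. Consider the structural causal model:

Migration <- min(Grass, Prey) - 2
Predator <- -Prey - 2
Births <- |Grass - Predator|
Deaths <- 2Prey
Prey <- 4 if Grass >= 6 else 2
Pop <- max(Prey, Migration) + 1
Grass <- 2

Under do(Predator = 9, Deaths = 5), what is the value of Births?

The joint intervention fixes Predator = 9, Deaths = 5, removing each variable's own equation.
Births = |Grass - Predator|  [with Grass=2, Predator=9]  = 7

7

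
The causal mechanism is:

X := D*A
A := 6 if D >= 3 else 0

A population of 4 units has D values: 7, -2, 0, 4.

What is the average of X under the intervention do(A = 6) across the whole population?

do(A=6) breaks A's dependence on D. With A=6 fixed, X across the units is 42, -12, 0, 24, mean 13.5.

13.5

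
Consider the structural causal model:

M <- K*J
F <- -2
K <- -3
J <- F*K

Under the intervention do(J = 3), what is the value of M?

The intervention breaks the incoming arrows to J: J <- F*K no longer applies, and J = 3.
M = K*J  [with K=-3, J=3]  = -9

-9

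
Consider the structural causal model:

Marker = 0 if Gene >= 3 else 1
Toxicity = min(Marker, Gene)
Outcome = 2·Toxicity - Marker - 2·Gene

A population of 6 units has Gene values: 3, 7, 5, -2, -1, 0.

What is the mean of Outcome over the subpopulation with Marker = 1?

-1

Conditioning on Marker=1 selects the 3 unit(s) with Gene ∈ {-2, -1, 0}. Their Outcome values: -1, -1, -1. Mean = -1.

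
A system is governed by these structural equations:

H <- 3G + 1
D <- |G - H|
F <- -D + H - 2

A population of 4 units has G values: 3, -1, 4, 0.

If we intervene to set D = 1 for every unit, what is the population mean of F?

The intervention sets D=1 in all 4 units regardless of G. Recomputing F per unit gives 7, -5, 10, -2; average 2.5.

2.5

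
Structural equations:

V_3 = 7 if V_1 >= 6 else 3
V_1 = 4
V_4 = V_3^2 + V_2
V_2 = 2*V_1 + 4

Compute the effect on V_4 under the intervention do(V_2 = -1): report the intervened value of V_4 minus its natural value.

Under do(V_2=-1), the mechanism V_2 = 2*V_1 + 4 is discarded; V_2 is fixed at -1.
V_3 = 7 if V_1 >= 6 else 3  [with V_1=4]  = 3
V_4 = V_3^2 + V_2  [with V_3=3, V_2=-1]  = 8
Without intervention: V_2 = 2*V_1 + 4  [with V_1=4]  = 12; V_3 = 7 if V_1 >= 6 else 3  [with V_1=4]  = 3; V_4 = V_3^2 + V_2  [with V_3=3, V_2=12]  = 21.
Change = 8 − 21 = -13.

-13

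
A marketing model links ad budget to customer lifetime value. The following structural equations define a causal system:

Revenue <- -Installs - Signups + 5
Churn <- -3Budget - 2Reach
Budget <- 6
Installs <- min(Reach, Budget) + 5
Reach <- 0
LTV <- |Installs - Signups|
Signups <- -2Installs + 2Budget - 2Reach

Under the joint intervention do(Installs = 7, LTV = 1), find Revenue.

0

Under do(Installs = 7, LTV = 1), each intervened variable's structural equation is replaced by its fixed value.
Signups = -2Installs + 2Budget - 2Reach  [with Installs=7, Budget=6, Reach=0]  = -2
Revenue = -Installs - Signups + 5  [with Installs=7, Signups=-2]  = 0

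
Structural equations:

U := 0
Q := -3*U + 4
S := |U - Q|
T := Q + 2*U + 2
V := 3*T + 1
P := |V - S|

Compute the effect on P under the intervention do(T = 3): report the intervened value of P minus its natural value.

-9

Under do(T=3), the mechanism T := Q + 2*U + 2 is discarded; T is fixed at 3.
Q = -3*U + 4  [with U=0]  = 4
S = |U - Q|  [with U=0, Q=4]  = 4
V = 3*T + 1  [with T=3]  = 10
P = |V - S|  [with V=10, S=4]  = 6
Without intervention: Q = -3*U + 4  [with U=0]  = 4; S = |U - Q|  [with U=0, Q=4]  = 4; T = Q + 2*U + 2  [with Q=4, U=0]  = 6; V = 3*T + 1  [with T=6]  = 19; P = |V - S|  [with V=19, S=4]  = 15.
Change = 6 − 15 = -9.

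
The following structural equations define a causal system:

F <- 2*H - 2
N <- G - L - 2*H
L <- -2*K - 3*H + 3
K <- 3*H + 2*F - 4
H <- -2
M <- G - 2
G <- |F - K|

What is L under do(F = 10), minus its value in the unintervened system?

Under do(F=10), the mechanism F <- 2*H - 2 is discarded; F is fixed at 10.
K = 3*H + 2*F - 4  [with H=-2, F=10]  = 10
L = -2*K - 3*H + 3  [with K=10, H=-2]  = -11
Without intervention: F = 2*H - 2  [with H=-2]  = -6; K = 3*H + 2*F - 4  [with H=-2, F=-6]  = -22; L = -2*K - 3*H + 3  [with K=-22, H=-2]  = 53.
Change = -11 − 53 = -64.

-64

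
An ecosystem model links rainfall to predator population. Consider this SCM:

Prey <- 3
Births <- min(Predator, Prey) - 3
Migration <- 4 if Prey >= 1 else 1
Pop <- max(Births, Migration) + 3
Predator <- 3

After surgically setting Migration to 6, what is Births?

0

Under do(Migration=6), the mechanism Migration <- 4 if Prey >= 1 else 1 is discarded; Migration is fixed at 6.
Since Births is not a descendant of the intervened variable, it is unaffected.
Births = min(Predator, Prey) - 3  [with Predator=3, Prey=3]  = 0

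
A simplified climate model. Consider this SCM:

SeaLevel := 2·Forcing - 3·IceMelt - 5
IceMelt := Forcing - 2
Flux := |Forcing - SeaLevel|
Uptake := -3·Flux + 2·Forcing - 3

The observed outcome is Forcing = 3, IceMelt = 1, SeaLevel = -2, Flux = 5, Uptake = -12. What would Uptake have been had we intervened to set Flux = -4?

15

Intervening sets Flux = -4 and removes its equation (Flux := |Forcing - SeaLevel|).
Uptake = -3·Flux + 2·Forcing - 3  [with Flux=-4, Forcing=3]  = 15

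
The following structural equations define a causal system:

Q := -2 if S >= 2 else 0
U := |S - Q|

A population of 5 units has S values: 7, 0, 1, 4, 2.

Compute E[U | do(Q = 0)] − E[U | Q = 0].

2.3

do(Q=0) breaks Q's dependence on S. With Q=0 fixed, U across the units is 7, 0, 1, 4, 2, mean 2.8.
Observing Q=0 restricts to units where Q's equation naturally yields 0: S ∈ {0, 1}. In that subpopulation U = 0, 1, mean 0.5.
Difference = 2.8 − 0.5 = 2.3.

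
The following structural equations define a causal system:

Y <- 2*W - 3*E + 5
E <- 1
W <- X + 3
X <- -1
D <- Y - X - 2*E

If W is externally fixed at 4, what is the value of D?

do(W=4) replaces the equation W <- X + 3 with the constant W = 4.
Y = 2*W - 3*E + 5  [with W=4, E=1]  = 10
D = Y - X - 2*E  [with Y=10, X=-1, E=1]  = 9

9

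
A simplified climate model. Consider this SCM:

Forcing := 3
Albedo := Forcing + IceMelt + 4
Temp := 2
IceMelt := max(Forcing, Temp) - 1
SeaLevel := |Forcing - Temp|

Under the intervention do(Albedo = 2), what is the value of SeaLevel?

Intervening sets Albedo = 2 and removes its equation (Albedo := Forcing + IceMelt + 4).
No directed path runs from Albedo to SeaLevel, so SeaLevel keeps its natural value.
SeaLevel = |Forcing - Temp|  [with Forcing=3, Temp=2]  = 1

1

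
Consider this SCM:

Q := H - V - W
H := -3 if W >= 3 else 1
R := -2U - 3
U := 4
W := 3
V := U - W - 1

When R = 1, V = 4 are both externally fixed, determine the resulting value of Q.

The joint intervention fixes R = 1, V = 4, removing each variable's own equation.
H = -3 if W >= 3 else 1  [with W=3]  = -3
Q = H - V - W  [with H=-3, V=4, W=3]  = -10

-10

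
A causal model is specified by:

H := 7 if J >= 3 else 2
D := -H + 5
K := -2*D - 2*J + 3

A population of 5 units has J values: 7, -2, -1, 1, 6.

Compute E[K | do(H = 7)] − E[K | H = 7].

8.6

The intervention sets H=7 in all 5 units regardless of J. Recomputing K per unit gives -7, 11, 9, 5, -5; average 2.6.
Conditioning on H=7 selects the 2 unit(s) with J ∈ {7, 6}. Their K values: -7, -5. Mean = -6.
Difference = 2.6 − (-6) = 8.6.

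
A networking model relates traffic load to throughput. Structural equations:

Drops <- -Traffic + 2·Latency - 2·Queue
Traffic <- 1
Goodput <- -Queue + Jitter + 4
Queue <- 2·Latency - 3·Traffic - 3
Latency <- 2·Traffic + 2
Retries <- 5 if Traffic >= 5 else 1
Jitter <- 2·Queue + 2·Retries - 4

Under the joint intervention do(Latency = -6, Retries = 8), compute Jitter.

-24

Setting Latency = -6, Retries = 8 by intervention discards those variables' equations.
Queue = 2·Latency - 3·Traffic - 3  [with Latency=-6, Traffic=1]  = -18
Jitter = 2·Queue + 2·Retries - 4  [with Queue=-18, Retries=8]  = -24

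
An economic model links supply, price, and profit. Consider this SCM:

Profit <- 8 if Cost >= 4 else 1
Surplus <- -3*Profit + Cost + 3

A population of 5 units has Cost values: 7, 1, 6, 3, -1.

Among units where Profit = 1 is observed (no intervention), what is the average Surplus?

E[Surplus|Profit=1] averages over only the 3 units with Profit=1 (Cost = 1, 3, -1): Surplus = 1, 3, -1, mean 1.

1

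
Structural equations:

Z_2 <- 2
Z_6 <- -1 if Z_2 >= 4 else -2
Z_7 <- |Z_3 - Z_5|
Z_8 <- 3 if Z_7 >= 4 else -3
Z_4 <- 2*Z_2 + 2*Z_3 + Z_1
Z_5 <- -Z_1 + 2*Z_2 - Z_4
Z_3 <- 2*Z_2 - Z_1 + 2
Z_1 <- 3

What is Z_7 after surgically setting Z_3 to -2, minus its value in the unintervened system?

-15

The intervention breaks the incoming arrows to Z_3: Z_3 <- 2*Z_2 - Z_1 + 2 no longer applies, and Z_3 = -2.
Z_4 = 2*Z_2 + 2*Z_3 + Z_1  [with Z_2=2, Z_3=-2, Z_1=3]  = 3
Z_5 = -Z_1 + 2*Z_2 - Z_4  [with Z_1=3, Z_2=2, Z_4=3]  = -2
Z_7 = |Z_3 - Z_5|  [with Z_3=-2, Z_5=-2]  = 0
Without intervention: Z_3 = 2*Z_2 - Z_1 + 2  [with Z_2=2, Z_1=3]  = 3; Z_4 = 2*Z_2 + 2*Z_3 + Z_1  [with Z_2=2, Z_3=3, Z_1=3]  = 13; Z_5 = -Z_1 + 2*Z_2 - Z_4  [with Z_1=3, Z_2=2, Z_4=13]  = -12; Z_7 = |Z_3 - Z_5|  [with Z_3=3, Z_5=-12]  = 15.
Change = 0 − 15 = -15.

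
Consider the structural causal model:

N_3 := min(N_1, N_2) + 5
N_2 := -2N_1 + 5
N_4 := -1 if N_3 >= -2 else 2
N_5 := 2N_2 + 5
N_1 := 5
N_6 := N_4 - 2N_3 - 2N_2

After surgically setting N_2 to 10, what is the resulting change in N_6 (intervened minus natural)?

Under do(N_2=10), the mechanism N_2 := -2N_1 + 5 is discarded; N_2 is fixed at 10.
N_3 = min(N_1, N_2) + 5  [with N_1=5, N_2=10]  = 10
N_4 = -1 if N_3 >= -2 else 2  [with N_3=10]  = -1
N_6 = N_4 - 2N_3 - 2N_2  [with N_4=-1, N_3=10, N_2=10]  = -41
Without intervention: N_2 = -2N_1 + 5  [with N_1=5]  = -5; N_3 = min(N_1, N_2) + 5  [with N_1=5, N_2=-5]  = 0; N_4 = -1 if N_3 >= -2 else 2  [with N_3=0]  = -1; N_6 = N_4 - 2N_3 - 2N_2  [with N_4=-1, N_3=0, N_2=-5]  = 9.
Change = -41 − 9 = -50.

-50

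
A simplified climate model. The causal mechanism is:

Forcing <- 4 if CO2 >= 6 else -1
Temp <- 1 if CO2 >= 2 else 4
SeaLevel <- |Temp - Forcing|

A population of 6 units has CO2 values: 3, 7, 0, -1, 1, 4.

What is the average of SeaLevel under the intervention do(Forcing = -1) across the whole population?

3.5

Under do(Forcing=-1), Forcing's equation is replaced by Forcing=-1 for every unit. Per-unit SeaLevel: 2, 2, 5, 5, 5, 2. Mean = 3.5.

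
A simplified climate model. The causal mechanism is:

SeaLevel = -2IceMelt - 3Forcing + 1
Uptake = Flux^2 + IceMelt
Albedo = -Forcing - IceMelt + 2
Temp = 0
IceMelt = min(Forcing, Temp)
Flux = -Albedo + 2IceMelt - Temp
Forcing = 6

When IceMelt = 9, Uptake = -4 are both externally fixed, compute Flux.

31

Under do(IceMelt = 9, Uptake = -4), each intervened variable's structural equation is replaced by its fixed value.
Albedo = -Forcing - IceMelt + 2  [with Forcing=6, IceMelt=9]  = -13
Flux = -Albedo + 2IceMelt - Temp  [with Albedo=-13, IceMelt=9, Temp=0]  = 31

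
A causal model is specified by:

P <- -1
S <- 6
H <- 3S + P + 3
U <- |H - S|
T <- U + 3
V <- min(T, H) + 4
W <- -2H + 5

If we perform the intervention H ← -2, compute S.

6

Under do(H=-2), the mechanism H <- 3S + P + 3 is discarded; H is fixed at -2.
Since S is not a descendant of the intervened variable, it is unaffected.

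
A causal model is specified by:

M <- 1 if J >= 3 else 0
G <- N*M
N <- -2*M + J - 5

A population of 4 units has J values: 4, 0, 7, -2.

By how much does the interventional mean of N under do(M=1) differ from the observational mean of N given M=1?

-3.25

Every unit gets M=1 under the intervention. N values become -3, -7, 0, -9; E[N|do(M=1)] = -4.75.
Observing M=1 restricts to units where M's equation naturally yields 1: J ∈ {4, 7}. In that subpopulation N = -3, 0, mean -1.5.
Difference = -4.75 − (-1.5) = -3.25.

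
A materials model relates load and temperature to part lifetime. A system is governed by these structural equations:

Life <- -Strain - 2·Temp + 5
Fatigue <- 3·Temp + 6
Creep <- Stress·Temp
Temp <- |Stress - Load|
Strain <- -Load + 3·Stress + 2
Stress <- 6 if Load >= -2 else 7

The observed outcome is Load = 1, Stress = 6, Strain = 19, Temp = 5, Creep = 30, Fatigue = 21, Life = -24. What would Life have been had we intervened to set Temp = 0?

The intervention breaks the incoming arrows to Temp: Temp <- |Stress - Load| no longer applies, and Temp = 0.
Stress = 6 if Load >= -2 else 7  [with Load=1]  = 6
Strain = -Load + 3·Stress + 2  [with Load=1, Stress=6]  = 19
Life = -Strain - 2·Temp + 5  [with Strain=19, Temp=0]  = -14

-14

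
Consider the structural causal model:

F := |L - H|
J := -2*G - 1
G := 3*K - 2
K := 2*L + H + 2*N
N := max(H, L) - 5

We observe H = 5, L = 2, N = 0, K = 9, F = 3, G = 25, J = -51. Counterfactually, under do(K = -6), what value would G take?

Under do(K=-6), the mechanism K := 2*L + H + 2*N is discarded; K is fixed at -6.
G = 3*K - 2  [with K=-6]  = -20

-20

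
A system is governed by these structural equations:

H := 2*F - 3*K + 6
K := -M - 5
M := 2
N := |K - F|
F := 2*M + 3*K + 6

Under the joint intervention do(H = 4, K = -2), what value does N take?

Setting H = 4, K = -2 by intervention discards those variables' equations.
F = 2*M + 3*K + 6  [with M=2, K=-2]  = 4
N = |K - F|  [with K=-2, F=4]  = 6

6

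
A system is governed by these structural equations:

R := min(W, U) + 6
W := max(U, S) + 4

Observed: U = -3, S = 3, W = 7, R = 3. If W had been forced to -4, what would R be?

The intervention breaks the incoming arrows to W: W := max(U, S) + 4 no longer applies, and W = -4.
R = min(W, U) + 6  [with W=-4, U=-3]  = 2

2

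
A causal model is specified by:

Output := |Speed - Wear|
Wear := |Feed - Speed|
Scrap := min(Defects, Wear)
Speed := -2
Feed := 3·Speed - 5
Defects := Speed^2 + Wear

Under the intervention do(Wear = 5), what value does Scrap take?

do(Wear=5) replaces the equation Wear := |Feed - Speed| with the constant Wear = 5.
Defects = Speed^2 + Wear  [with Speed=-2, Wear=5]  = 9
Scrap = min(Defects, Wear)  [with Defects=9, Wear=5]  = 5

5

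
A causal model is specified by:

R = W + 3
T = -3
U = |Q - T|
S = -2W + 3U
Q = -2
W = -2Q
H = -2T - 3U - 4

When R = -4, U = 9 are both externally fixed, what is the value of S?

19

The joint intervention fixes R = -4, U = 9, removing each variable's own equation.
W = -2Q  [with Q=-2]  = 4
S = -2W + 3U  [with W=4, U=9]  = 19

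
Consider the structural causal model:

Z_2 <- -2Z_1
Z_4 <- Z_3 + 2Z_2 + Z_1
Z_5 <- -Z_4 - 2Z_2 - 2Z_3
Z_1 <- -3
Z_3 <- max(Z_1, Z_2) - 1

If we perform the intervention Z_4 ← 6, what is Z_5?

Intervening sets Z_4 = 6 and removes its equation (Z_4 <- Z_3 + 2Z_2 + Z_1).
Z_2 = -2Z_1  [with Z_1=-3]  = 6
Z_3 = max(Z_1, Z_2) - 1  [with Z_1=-3, Z_2=6]  = 5
Z_5 = -Z_4 - 2Z_2 - 2Z_3  [with Z_4=6, Z_2=6, Z_3=5]  = -28

-28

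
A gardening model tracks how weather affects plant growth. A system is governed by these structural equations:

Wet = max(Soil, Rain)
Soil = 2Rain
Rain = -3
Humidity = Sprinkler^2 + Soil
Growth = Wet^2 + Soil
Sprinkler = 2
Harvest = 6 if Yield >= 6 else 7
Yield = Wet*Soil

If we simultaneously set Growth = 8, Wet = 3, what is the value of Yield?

-18

Setting Growth = 8, Wet = 3 by intervention discards those variables' equations.
Soil = 2Rain  [with Rain=-3]  = -6
Yield = Wet*Soil  [with Wet=3, Soil=-6]  = -18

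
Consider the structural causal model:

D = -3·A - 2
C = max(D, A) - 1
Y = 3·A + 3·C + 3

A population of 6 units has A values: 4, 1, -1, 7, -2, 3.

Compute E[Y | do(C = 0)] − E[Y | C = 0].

Under do(C=0), C's equation is replaced by C=0 for every unit. Per-unit Y: 15, 6, 0, 24, -3, 12. Mean = 9.
E[Y|C=0] averages over only the 2 units with C=0 (A = 1, -1): Y = 6, 0, mean 3.
Difference = 9 − 3 = 6.

6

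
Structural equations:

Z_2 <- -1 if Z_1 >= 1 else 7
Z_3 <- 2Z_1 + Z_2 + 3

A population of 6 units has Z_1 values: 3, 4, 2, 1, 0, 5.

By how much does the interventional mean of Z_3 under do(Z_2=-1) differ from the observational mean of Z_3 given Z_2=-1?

do(Z_2=-1) breaks Z_2's dependence on Z_1. With Z_2=-1 fixed, Z_3 across the units is 8, 10, 6, 4, 2, 12, mean 7.
Observing Z_2=-1 restricts to units where Z_2's equation naturally yields -1: Z_1 ∈ {3, 4, 2, 1, 5}. In that subpopulation Z_3 = 8, 10, 6, 4, 12, mean 8.
Difference = 7 − 8 = -1.

-1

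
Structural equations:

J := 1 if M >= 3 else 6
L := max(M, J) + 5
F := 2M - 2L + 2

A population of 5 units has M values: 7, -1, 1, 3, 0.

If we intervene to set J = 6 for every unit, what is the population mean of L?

11.2

Every unit gets J=6 under the intervention. L values become 12, 11, 11, 11, 11; E[L|do(J=6)] = 11.2.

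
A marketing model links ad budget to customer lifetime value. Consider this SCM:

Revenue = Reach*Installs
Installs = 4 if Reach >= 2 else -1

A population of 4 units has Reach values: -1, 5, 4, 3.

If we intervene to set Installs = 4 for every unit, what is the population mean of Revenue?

11

Every unit gets Installs=4 under the intervention. Revenue values become -4, 20, 16, 12; E[Revenue|do(Installs=4)] = 11.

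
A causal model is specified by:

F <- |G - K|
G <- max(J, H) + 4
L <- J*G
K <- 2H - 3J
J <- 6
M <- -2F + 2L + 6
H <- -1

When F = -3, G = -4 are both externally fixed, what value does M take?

-36

Under do(F = -3, G = -4), each intervened variable's structural equation is replaced by its fixed value.
L = J*G  [with J=6, G=-4]  = -24
M = -2F + 2L + 6  [with F=-3, L=-24]  = -36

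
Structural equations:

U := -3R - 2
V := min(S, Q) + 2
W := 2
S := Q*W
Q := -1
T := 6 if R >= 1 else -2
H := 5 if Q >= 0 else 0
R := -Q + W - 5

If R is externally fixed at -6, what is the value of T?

-2

The intervention breaks the incoming arrows to R: R := -Q + W - 5 no longer applies, and R = -6.
T = 6 if R >= 1 else -2  [with R=-6]  = -2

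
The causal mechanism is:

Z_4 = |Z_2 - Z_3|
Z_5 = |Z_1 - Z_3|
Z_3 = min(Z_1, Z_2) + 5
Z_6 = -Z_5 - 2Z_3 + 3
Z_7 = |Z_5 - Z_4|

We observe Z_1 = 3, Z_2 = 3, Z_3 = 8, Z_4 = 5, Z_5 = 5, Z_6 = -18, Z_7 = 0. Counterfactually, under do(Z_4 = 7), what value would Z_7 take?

2

The intervention breaks the incoming arrows to Z_4: Z_4 = |Z_2 - Z_3| no longer applies, and Z_4 = 7.
Z_3 = min(Z_1, Z_2) + 5  [with Z_1=3, Z_2=3]  = 8
Z_5 = |Z_1 - Z_3|  [with Z_1=3, Z_3=8]  = 5
Z_7 = |Z_5 - Z_4|  [with Z_5=5, Z_4=7]  = 2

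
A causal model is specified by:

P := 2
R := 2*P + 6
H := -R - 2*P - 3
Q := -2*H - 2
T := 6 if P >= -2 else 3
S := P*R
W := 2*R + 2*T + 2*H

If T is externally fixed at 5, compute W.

-4

Under do(T=5), the mechanism T := 6 if P >= -2 else 3 is discarded; T is fixed at 5.
R = 2*P + 6  [with P=2]  = 10
H = -R - 2*P - 3  [with R=10, P=2]  = -17
W = 2*R + 2*T + 2*H  [with R=10, T=5, H=-17]  = -4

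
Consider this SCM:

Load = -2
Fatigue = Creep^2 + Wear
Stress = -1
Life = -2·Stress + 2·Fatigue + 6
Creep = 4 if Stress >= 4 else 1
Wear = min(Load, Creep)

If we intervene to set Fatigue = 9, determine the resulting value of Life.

The intervention breaks the incoming arrows to Fatigue: Fatigue = Creep^2 + Wear no longer applies, and Fatigue = 9.
Life = -2·Stress + 2·Fatigue + 6  [with Stress=-1, Fatigue=9]  = 26

26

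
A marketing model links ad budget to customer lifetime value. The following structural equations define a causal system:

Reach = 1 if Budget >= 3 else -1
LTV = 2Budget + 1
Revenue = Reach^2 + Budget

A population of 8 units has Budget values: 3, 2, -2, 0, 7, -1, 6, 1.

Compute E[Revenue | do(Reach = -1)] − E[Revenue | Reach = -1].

do(Reach=-1) breaks Reach's dependence on Budget. With Reach=-1 fixed, Revenue across the units is 4, 3, -1, 1, 8, 0, 7, 2, mean 3.
E[Revenue|Reach=-1] averages over only the 5 units with Reach=-1 (Budget = 2, -2, 0, -1, 1): Revenue = 3, -1, 1, 0, 2, mean 1.
Difference = 3 − 1 = 2.

2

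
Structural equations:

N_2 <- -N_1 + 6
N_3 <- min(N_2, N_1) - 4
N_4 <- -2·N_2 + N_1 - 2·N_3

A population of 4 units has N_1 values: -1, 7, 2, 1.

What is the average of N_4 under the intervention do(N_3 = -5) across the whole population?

do(N_3=-5) breaks N_3's dependence on N_1. With N_3=-5 fixed, N_4 across the units is -5, 19, 4, 1, mean 4.75.

4.75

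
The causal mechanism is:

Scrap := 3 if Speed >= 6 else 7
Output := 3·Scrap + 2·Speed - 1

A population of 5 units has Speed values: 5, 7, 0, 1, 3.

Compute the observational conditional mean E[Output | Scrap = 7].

24.5

Conditioning on Scrap=7 selects the 4 unit(s) with Speed ∈ {5, 0, 1, 3}. Their Output values: 30, 20, 22, 26. Mean = 24.5.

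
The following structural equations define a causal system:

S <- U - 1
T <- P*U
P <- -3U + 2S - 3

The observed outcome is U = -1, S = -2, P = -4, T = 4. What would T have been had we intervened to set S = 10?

Under do(S=10), the mechanism S <- U - 1 is discarded; S is fixed at 10.
P = -3U + 2S - 3  [with U=-1, S=10]  = 20
T = P*U  [with P=20, U=-1]  = -20

-20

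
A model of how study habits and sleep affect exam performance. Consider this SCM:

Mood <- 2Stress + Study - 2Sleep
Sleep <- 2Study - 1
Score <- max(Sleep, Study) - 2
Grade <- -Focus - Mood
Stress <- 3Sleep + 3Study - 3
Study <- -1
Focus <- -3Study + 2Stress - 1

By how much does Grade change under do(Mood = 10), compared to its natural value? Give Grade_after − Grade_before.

Intervening sets Mood = 10 and removes its equation (Mood <- 2Stress + Study - 2Sleep).
Sleep = 2Study - 1  [with Study=-1]  = -3
Stress = 3Sleep + 3Study - 3  [with Sleep=-3, Study=-1]  = -15
Focus = -3Study + 2Stress - 1  [with Study=-1, Stress=-15]  = -28
Grade = -Focus - Mood  [with Focus=-28, Mood=10]  = 18
Without intervention: Sleep = 2Study - 1  [with Study=-1]  = -3; Stress = 3Sleep + 3Study - 3  [with Sleep=-3, Study=-1]  = -15; Focus = -3Study + 2Stress - 1  [with Study=-1, Stress=-15]  = -28; Mood = 2Stress + Study - 2Sleep  [with Stress=-15, Study=-1, Sleep=-3]  = -25; Grade = -Focus - Mood  [with Focus=-28, Mood=-25]  = 53.
Change = 18 − 53 = -35.

-35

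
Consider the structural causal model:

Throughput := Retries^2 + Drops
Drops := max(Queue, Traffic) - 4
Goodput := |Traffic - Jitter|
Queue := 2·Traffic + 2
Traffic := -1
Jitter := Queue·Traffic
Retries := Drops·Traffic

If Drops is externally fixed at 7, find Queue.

0

Under do(Drops=7), the mechanism Drops := max(Queue, Traffic) - 4 is discarded; Drops is fixed at 7.
Since Queue is not a descendant of the intervened variable, it is unaffected.
Queue = 2·Traffic + 2  [with Traffic=-1]  = 0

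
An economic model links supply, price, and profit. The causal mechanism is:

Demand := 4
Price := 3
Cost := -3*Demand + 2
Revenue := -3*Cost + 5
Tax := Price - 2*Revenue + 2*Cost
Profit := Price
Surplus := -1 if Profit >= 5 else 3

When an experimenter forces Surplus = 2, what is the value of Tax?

The intervention breaks the incoming arrows to Surplus: Surplus := -1 if Profit >= 5 else 3 no longer applies, and Surplus = 2.
Tax is not downstream of the intervention, so its value is determined by the original equations.
Cost = -3*Demand + 2  [with Demand=4]  = -10
Revenue = -3*Cost + 5  [with Cost=-10]  = 35
Tax = Price - 2*Revenue + 2*Cost  [with Price=3, Revenue=35, Cost=-10]  = -87

-87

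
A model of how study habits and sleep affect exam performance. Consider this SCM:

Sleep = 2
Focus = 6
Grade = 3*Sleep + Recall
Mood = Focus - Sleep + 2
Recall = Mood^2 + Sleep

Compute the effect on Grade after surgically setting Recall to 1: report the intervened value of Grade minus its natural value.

-37

Intervening sets Recall = 1 and removes its equation (Recall = Mood^2 + Sleep).
Grade = 3*Sleep + Recall  [with Sleep=2, Recall=1]  = 7
Without intervention: Mood = Focus - Sleep + 2  [with Focus=6, Sleep=2]  = 6; Recall = Mood^2 + Sleep  [with Mood=6, Sleep=2]  = 38; Grade = 3*Sleep + Recall  [with Sleep=2, Recall=38]  = 44.
Change = 7 − 44 = -37.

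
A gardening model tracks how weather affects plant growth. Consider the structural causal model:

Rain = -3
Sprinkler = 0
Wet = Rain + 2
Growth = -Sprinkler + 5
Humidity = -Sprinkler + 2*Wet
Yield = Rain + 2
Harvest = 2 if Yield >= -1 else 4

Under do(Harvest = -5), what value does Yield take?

Intervening sets Harvest = -5 and removes its equation (Harvest = 2 if Yield >= -1 else 4).
Since Yield is not a descendant of the intervened variable, it is unaffected.
Yield = Rain + 2  [with Rain=-3]  = -1

-1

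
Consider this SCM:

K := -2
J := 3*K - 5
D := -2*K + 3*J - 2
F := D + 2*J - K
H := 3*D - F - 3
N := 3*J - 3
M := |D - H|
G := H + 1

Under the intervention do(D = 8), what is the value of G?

The intervention breaks the incoming arrows to D: D := -2*K + 3*J - 2 no longer applies, and D = 8.
J = 3*K - 5  [with K=-2]  = -11
F = D + 2*J - K  [with D=8, J=-11, K=-2]  = -12
H = 3*D - F - 3  [with D=8, F=-12]  = 33
G = H + 1  [with H=33]  = 34

34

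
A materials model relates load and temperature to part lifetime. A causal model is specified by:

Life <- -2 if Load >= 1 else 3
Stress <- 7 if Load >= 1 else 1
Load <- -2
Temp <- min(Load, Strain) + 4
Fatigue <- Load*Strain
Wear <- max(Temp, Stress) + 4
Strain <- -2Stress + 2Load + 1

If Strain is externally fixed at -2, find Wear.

do(Strain=-2) replaces the equation Strain <- -2Stress + 2Load + 1 with the constant Strain = -2.
Stress = 7 if Load >= 1 else 1  [with Load=-2]  = 1
Temp = min(Load, Strain) + 4  [with Load=-2, Strain=-2]  = 2
Wear = max(Temp, Stress) + 4  [with Temp=2, Stress=1]  = 6

6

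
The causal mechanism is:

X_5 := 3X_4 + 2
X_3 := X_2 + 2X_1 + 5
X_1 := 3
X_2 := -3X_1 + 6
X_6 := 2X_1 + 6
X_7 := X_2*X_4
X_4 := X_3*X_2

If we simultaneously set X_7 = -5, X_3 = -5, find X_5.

47

Under do(X_7 = -5, X_3 = -5), each intervened variable's structural equation is replaced by its fixed value.
X_2 = -3X_1 + 6  [with X_1=3]  = -3
X_4 = X_3*X_2  [with X_3=-5, X_2=-3]  = 15
X_5 = 3X_4 + 2  [with X_4=15]  = 47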